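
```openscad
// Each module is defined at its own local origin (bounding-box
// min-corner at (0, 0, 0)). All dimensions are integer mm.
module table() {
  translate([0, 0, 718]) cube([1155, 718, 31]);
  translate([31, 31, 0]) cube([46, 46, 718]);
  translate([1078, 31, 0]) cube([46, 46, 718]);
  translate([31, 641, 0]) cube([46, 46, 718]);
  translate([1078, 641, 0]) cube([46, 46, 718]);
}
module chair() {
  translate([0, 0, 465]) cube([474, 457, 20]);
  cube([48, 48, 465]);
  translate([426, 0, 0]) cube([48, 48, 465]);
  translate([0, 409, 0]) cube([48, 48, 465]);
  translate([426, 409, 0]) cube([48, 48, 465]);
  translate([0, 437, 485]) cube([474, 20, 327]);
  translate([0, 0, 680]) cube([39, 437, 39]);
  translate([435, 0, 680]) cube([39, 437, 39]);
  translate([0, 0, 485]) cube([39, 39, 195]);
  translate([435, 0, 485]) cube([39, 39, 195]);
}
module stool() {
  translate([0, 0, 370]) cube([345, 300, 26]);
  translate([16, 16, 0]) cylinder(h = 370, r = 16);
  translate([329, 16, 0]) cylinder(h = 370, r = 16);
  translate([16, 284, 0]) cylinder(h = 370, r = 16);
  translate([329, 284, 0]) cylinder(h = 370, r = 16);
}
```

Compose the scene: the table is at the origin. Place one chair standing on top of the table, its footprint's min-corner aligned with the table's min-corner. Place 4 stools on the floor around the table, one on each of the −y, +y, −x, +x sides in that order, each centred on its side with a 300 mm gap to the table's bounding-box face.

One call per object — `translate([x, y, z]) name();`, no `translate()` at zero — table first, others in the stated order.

table();
translate([0, 0, 749]) chair();
translate([405, -600, 0]) stool();
translate([405, 1018, 0]) stool();
translate([-645, 209, 0]) stool();
translate([1455, 209, 0]) stool();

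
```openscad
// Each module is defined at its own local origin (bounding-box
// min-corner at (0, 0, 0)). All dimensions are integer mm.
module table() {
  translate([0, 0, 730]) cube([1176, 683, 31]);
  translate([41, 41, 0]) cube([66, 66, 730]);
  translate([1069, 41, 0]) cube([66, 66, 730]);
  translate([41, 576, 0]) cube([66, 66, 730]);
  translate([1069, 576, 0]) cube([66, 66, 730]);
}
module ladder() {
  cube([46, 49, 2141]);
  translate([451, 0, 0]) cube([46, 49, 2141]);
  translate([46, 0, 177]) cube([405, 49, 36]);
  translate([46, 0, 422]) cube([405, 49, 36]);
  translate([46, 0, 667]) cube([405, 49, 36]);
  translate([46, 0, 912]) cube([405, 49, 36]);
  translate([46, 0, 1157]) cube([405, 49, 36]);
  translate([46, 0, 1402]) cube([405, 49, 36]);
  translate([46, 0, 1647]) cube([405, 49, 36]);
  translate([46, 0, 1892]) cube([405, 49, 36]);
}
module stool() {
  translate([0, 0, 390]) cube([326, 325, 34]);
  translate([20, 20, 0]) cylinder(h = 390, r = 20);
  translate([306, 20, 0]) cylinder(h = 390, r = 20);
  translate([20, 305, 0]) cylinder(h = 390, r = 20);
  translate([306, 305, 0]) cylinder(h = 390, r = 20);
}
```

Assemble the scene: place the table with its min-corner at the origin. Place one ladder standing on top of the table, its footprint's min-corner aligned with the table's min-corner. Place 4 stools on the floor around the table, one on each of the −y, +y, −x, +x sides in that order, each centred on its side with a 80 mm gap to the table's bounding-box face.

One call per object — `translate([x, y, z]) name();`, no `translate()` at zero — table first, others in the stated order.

table();
translate([0, 0, 761]) ladder();
translate([425, -405, 0]) stool();
translate([425, 763, 0]) stool();
translate([-406, 179, 0]) stool();
translate([1256, 179, 0]) stool();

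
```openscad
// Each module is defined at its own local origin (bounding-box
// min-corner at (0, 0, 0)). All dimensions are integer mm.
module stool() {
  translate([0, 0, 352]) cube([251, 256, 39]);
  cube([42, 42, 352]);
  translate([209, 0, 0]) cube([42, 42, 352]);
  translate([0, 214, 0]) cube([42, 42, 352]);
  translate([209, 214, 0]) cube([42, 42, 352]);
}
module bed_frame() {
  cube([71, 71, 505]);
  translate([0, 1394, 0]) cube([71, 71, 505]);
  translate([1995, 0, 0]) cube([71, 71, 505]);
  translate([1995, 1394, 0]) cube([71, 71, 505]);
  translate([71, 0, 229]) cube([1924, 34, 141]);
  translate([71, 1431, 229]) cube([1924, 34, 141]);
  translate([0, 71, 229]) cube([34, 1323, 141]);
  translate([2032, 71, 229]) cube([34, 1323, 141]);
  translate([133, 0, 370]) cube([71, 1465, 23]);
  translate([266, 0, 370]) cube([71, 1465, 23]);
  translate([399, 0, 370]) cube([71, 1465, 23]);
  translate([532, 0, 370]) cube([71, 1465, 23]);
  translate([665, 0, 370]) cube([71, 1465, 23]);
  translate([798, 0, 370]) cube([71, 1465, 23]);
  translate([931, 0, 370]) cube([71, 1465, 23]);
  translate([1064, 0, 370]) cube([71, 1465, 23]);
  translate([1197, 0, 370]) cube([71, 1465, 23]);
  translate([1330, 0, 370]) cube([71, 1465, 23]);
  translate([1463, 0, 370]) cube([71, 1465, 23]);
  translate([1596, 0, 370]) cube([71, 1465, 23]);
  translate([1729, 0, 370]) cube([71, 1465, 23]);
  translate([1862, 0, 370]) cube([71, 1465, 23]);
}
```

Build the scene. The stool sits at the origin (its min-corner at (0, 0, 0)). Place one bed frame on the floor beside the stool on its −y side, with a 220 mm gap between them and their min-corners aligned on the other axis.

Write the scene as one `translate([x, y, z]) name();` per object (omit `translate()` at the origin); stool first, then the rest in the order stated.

stool();
translate([0, -1685, 0]) bed_frame();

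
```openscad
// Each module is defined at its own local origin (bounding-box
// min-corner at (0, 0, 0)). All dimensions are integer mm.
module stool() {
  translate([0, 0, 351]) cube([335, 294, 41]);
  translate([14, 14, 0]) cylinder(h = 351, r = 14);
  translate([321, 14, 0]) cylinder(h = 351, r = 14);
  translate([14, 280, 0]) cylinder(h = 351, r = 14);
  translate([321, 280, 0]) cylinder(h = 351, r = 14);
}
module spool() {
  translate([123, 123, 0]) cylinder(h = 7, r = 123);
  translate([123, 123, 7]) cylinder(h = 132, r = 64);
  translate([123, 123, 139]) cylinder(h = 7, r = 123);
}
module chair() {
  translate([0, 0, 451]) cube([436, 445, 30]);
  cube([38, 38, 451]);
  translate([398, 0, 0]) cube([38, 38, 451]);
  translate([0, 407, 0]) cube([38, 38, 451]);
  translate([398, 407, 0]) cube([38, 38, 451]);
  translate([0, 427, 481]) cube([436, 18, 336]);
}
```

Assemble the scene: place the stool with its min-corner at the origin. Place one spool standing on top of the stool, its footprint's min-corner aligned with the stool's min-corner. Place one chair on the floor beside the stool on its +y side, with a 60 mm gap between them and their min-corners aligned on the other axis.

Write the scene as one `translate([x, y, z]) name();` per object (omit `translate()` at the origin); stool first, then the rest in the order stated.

stool();
translate([0, 0, 392]) spool();
translate([0, 354, 0]) chair();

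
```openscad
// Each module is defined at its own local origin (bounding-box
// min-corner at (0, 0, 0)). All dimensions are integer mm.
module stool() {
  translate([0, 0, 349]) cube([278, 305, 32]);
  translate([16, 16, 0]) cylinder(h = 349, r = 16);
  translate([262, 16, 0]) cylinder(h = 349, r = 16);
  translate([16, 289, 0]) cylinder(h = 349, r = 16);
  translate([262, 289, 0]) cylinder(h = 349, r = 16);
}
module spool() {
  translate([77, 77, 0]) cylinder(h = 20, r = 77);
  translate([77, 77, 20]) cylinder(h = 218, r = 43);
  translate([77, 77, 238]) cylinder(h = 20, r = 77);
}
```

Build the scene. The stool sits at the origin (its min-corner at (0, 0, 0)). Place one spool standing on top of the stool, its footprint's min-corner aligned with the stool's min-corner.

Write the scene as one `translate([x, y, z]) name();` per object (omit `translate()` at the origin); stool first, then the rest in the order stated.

stool();
translate([0, 0, 381]) spool();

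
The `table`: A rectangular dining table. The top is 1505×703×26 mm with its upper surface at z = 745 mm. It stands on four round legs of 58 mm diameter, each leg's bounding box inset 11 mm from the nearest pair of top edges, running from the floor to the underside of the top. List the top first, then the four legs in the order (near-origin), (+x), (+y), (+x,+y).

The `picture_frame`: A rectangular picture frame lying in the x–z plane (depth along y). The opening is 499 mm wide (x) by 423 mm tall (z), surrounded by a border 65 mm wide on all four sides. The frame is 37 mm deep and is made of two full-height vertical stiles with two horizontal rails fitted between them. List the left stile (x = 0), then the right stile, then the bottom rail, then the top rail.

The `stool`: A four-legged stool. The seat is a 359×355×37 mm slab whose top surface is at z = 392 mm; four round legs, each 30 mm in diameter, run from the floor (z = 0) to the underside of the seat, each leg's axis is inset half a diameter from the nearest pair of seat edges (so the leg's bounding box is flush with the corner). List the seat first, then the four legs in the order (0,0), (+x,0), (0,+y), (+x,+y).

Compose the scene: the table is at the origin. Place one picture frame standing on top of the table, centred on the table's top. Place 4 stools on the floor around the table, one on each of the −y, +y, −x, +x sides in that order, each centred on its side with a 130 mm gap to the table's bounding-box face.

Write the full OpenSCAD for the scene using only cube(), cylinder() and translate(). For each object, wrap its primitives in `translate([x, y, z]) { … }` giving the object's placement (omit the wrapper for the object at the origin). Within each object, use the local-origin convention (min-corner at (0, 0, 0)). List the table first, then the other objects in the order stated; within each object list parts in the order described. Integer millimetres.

translate([0, 0, 719]) cube([1505, 703, 26]);
translate([40, 40, 0]) cylinder(h = 719, r = 29);
translate([1465, 40, 0]) cylinder(h = 719, r = 29);
translate([40, 663, 0]) cylinder(h = 719, r = 29);
translate([1465, 663, 0]) cylinder(h = 719, r = 29);
translate([438, 333, 745]) {
  cube([65, 37, 553]);
  translate([564, 0, 0]) cube([65, 37, 553]);
  translate([65, 0, 0]) cube([499, 37, 65]);
  translate([65, 0, 488]) cube([499, 37, 65]);
}
translate([573, -485, 0]) {
  translate([0, 0, 355]) cube([359, 355, 37]);
  translate([15, 15, 0]) cylinder(h = 355, r = 15);
  translate([344, 15, 0]) cylinder(h = 355, r = 15);
  translate([15, 340, 0]) cylinder(h = 355, r = 15);
  translate([344, 340, 0]) cylinder(h = 355, r = 15);
}
translate([573, 833, 0]) {
  translate([0, 0, 355]) cube([359, 355, 37]);
  translate([15, 15, 0]) cylinder(h = 355, r = 15);
  translate([344, 15, 0]) cylinder(h = 355, r = 15);
  translate([15, 340, 0]) cylinder(h = 355, r = 15);
  translate([344, 340, 0]) cylinder(h = 355, r = 15);
}
translate([-489, 174, 0]) {
  translate([0, 0, 355]) cube([359, 355, 37]);
  translate([15, 15, 0]) cylinder(h = 355, r = 15);
  translate([344, 15, 0]) cylinder(h = 355, r = 15);
  translate([15, 340, 0]) cylinder(h = 355, r = 15);
  translate([344, 340, 0]) cylinder(h = 355, r = 15);
}
translate([1635, 174, 0]) {
  translate([0, 0, 355]) cube([359, 355, 37]);
  translate([15, 15, 0]) cylinder(h = 355, r = 15);
  translate([344, 15, 0]) cylinder(h = 355, r = 15);
  translate([15, 340, 0]) cylinder(h = 355, r = 15);
  translate([344, 340, 0]) cylinder(h = 355, r = 15);
}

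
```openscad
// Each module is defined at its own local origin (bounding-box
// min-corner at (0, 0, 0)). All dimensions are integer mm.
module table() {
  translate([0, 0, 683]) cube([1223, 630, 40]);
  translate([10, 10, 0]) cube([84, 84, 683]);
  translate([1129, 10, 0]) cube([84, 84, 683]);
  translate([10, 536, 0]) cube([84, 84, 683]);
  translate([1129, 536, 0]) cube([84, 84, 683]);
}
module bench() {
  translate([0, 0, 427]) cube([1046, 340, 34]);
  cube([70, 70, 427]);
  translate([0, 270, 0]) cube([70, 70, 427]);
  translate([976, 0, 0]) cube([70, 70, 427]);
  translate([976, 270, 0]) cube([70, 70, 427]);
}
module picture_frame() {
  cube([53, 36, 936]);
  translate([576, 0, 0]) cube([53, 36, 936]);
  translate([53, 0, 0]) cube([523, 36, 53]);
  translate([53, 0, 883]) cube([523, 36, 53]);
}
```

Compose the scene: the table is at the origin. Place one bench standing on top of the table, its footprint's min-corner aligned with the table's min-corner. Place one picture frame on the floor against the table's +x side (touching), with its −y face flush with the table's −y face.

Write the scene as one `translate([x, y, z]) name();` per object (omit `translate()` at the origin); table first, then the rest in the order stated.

table();
translate([0, 0, 723]) bench();
translate([1223, 0, 0]) picture_frame();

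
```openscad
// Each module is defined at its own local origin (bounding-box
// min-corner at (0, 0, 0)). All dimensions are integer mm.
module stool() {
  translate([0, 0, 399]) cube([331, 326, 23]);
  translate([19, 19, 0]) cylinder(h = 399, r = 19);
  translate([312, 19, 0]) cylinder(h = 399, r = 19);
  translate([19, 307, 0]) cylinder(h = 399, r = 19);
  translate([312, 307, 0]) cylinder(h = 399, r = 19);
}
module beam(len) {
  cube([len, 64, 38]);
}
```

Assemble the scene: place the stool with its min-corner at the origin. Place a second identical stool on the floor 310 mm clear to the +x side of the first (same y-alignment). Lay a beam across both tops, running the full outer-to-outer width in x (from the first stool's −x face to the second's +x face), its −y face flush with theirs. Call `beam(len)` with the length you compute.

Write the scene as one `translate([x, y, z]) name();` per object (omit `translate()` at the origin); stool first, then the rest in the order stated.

stool();
translate([641, 0, 0]) stool();
translate([0, 0, 422]) beam(972);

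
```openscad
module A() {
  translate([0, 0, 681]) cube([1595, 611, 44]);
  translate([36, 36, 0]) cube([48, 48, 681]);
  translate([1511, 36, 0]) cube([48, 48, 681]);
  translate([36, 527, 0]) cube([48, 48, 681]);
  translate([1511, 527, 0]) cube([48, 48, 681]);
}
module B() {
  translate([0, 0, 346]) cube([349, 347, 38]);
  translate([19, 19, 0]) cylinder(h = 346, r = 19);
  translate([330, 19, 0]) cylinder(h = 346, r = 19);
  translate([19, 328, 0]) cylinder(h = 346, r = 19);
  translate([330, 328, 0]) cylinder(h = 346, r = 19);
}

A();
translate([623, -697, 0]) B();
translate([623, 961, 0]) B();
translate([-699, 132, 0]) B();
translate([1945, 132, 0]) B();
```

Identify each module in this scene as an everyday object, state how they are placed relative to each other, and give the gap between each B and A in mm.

A is a table. B is a stool. Four stools sit around the table at the −y, +y, −x, +x sides. The gap between each stool and the table is 350 mm.

Each stool's nearest face is 350 mm from the table's bounding box.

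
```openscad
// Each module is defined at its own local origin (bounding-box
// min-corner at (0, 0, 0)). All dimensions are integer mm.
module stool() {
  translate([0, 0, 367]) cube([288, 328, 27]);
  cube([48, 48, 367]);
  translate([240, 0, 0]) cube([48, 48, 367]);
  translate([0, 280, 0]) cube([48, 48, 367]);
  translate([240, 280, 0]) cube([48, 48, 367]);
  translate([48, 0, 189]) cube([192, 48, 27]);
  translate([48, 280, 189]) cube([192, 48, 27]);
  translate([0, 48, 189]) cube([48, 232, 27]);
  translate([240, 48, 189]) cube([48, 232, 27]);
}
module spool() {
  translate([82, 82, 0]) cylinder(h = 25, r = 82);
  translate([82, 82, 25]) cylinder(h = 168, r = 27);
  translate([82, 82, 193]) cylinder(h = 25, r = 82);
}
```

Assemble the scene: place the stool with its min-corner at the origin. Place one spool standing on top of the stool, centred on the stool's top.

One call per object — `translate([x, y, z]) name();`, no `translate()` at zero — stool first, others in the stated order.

stool();
translate([62, 82, 394]) spool();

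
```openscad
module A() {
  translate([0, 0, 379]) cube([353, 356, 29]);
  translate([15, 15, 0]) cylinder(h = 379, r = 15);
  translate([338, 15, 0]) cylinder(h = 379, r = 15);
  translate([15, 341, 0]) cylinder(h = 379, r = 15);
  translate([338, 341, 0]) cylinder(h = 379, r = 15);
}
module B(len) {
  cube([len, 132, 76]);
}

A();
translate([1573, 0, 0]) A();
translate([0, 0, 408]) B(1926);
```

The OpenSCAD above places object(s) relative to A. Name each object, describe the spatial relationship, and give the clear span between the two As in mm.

A is a stool. B is a beam. A beam spans the tops of two stools. The clear span between the two stools is 1220 mm.

Second stool starts at x = 1573; first ends at x = 353; clear span = 1573 − 353 = 1220 mm.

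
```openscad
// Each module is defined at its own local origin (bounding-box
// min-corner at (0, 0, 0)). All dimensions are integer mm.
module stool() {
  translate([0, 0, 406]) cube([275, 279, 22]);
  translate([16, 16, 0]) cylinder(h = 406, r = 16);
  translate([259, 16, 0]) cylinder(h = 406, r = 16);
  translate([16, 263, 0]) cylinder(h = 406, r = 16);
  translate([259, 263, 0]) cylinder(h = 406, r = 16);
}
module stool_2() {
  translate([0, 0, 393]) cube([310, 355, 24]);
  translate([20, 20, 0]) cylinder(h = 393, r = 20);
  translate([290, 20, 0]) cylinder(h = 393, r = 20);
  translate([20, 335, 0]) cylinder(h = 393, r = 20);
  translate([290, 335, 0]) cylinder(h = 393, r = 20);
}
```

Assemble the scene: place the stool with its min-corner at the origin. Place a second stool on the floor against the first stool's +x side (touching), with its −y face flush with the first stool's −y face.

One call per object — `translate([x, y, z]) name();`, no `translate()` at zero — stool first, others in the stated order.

stool();
translate([275, 0, 0]) stool_2();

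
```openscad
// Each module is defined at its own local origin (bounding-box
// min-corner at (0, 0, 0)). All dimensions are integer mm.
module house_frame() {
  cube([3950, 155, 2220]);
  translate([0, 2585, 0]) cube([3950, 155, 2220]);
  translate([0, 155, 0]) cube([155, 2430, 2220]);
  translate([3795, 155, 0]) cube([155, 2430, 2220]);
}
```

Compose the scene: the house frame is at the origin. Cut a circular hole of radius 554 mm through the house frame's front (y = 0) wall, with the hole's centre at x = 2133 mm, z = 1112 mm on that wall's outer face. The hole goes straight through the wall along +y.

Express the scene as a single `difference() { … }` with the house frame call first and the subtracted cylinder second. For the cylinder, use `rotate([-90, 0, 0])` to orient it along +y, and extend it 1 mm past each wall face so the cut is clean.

difference() {
  house_frame();
  translate([2133, -1, 1112]) rotate([-90, 0, 0]) cylinder(h = 157, r = 554);
}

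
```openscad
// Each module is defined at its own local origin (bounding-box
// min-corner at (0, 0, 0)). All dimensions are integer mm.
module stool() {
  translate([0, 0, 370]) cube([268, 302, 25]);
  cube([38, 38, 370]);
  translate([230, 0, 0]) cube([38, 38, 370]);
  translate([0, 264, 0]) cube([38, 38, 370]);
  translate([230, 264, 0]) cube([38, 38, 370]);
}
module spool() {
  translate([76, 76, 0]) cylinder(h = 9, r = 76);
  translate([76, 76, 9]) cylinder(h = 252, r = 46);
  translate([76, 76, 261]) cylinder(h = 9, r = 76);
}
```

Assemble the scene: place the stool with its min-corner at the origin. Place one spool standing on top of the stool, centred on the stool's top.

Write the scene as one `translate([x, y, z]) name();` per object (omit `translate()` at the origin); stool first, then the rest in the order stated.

stool();
translate([58, 75, 395]) spool();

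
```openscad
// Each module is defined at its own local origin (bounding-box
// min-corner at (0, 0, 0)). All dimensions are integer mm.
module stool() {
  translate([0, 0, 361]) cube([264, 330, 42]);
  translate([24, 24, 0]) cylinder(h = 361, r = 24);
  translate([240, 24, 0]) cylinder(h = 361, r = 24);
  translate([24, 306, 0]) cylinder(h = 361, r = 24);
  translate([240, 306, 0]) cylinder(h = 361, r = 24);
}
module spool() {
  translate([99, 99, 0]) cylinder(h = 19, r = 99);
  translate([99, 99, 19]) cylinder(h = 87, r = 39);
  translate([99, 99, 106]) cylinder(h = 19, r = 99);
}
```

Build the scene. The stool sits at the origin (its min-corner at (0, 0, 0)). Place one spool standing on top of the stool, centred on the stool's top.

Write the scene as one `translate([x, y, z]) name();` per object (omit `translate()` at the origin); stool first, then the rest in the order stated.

stool();
translate([33, 66, 403]) spool();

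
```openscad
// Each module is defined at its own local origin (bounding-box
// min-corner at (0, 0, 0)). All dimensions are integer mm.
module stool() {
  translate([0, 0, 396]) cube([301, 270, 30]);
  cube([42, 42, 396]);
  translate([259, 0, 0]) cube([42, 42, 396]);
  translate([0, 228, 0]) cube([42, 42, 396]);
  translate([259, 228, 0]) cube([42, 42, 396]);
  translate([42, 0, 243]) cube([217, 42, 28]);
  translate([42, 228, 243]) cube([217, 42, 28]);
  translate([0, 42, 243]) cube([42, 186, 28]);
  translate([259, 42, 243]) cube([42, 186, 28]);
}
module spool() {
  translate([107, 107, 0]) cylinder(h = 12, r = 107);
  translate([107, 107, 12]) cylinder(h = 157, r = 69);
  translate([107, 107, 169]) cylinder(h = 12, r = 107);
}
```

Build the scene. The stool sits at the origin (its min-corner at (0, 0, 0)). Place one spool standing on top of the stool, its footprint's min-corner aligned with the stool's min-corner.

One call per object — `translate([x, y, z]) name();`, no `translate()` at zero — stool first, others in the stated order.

stool();
translate([0, 0, 426]) spool();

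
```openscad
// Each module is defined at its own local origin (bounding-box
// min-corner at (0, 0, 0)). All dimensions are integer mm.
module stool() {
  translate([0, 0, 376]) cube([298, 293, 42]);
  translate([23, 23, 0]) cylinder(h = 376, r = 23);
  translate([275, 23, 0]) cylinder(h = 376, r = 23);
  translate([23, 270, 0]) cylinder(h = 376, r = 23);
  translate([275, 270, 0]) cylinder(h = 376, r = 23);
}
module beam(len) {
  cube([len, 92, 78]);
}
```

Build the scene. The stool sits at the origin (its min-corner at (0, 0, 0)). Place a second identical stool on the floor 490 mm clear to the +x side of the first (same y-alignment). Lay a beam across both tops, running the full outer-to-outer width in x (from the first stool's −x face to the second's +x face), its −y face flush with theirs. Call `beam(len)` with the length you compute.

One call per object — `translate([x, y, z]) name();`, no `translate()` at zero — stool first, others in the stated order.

stool();
translate([788, 0, 0]) stool();
translate([0, 0, 418]) beam(1086);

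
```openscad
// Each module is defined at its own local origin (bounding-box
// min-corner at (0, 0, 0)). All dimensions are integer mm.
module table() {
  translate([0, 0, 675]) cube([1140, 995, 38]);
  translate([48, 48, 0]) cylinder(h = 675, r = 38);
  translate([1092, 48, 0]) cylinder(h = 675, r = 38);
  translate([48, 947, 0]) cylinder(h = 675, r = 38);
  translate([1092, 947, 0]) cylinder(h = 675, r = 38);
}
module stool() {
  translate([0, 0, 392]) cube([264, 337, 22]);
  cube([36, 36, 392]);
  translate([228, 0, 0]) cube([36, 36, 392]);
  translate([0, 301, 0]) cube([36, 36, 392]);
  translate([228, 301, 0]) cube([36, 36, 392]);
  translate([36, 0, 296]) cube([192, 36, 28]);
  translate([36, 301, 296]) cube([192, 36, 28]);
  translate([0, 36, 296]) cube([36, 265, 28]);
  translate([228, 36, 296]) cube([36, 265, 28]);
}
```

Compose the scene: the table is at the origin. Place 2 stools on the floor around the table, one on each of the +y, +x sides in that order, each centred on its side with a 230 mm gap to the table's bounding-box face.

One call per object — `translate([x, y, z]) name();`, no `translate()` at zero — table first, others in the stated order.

table();
translate([438, 1225, 0]) stool();
translate([1370, 329, 0]) stool();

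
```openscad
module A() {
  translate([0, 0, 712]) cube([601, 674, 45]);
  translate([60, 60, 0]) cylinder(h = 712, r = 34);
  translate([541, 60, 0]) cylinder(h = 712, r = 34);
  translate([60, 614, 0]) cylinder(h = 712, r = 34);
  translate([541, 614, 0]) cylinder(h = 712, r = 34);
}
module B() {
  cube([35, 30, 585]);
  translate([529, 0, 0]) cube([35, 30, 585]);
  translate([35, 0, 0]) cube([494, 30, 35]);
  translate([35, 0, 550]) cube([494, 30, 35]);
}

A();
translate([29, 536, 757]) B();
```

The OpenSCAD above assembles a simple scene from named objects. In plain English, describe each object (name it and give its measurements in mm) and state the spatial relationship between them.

A is a table: top 601 mm (x) × 674 mm (y), 45 mm thick, upper face at z = 757 mm, on four round legs of 68 mm diameter, each leg's bounding box inset 26 mm from the nearest pair of top edges, running from z = 0 to the bottom of the top.

B is a rectangular picture frame lying in the x–z plane (depth along y). The opening is 494 mm wide (x) by 515 mm tall (z), surrounded by a border 35 mm wide on all four sides. The frame is 30 mm deep and is made of two full-height vertical stiles with two horizontal rails fitted between them.

The picture frame is on top of the table.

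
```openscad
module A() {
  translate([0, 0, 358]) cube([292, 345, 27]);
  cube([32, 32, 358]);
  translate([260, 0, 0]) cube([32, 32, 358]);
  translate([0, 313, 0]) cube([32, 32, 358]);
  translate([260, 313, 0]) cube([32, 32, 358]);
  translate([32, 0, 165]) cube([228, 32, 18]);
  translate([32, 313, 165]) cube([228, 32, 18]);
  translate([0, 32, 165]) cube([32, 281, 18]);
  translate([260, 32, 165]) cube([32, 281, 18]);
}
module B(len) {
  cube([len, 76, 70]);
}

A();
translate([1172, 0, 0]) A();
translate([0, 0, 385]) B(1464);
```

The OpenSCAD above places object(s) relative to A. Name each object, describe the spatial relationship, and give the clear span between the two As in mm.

Second stool starts at x = 1172; first ends at x = 292; clear span = 1172 − 292 = 880 mm.

A is a stool. B is a beam. A beam spans the tops of two stools. The clear span between the two stools is 880 mm.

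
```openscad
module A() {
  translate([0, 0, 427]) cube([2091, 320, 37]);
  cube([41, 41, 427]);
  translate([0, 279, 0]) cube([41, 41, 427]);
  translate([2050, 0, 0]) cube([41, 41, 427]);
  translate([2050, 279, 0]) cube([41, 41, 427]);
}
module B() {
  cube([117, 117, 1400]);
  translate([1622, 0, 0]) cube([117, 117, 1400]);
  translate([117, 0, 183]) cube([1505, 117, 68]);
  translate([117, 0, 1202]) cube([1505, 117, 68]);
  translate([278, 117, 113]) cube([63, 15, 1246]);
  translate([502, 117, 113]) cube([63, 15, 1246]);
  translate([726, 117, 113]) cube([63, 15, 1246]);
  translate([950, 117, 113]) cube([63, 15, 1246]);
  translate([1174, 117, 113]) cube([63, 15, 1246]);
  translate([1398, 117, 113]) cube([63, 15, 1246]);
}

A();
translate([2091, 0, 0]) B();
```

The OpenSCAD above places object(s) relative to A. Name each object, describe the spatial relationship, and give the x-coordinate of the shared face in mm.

The bench's +x face and the fence section's −x face are both at x = 2091 mm.

A is a bench. B is a fence section. The fence section is against the bench's +x side, with their −y faces flush. The x-coordinate of the shared face is 2091 mm.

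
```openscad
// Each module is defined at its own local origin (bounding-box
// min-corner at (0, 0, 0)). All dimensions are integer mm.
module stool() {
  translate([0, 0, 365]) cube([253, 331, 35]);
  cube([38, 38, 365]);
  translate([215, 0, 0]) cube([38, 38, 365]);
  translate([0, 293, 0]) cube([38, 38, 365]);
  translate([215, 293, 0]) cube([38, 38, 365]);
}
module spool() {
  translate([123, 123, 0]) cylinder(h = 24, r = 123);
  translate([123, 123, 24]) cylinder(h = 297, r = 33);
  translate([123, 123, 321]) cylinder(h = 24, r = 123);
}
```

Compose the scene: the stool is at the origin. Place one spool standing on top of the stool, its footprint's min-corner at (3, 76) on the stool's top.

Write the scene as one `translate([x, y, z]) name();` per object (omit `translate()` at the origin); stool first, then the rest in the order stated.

stool();
translate([3, 76, 400]) spool();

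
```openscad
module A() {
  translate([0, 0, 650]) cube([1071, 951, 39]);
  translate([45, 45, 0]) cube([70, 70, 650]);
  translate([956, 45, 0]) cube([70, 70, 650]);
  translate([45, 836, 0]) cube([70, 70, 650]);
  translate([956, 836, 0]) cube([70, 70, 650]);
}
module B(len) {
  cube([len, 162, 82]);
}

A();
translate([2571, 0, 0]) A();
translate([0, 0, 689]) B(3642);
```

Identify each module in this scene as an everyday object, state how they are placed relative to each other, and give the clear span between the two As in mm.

A is a table. B is a beam. A beam spans the tops of two tables. The clear span between the two tables is 1500 mm.

Second table starts at x = 2571; first ends at x = 1071; clear span = 2571 − 1071 = 1500 mm.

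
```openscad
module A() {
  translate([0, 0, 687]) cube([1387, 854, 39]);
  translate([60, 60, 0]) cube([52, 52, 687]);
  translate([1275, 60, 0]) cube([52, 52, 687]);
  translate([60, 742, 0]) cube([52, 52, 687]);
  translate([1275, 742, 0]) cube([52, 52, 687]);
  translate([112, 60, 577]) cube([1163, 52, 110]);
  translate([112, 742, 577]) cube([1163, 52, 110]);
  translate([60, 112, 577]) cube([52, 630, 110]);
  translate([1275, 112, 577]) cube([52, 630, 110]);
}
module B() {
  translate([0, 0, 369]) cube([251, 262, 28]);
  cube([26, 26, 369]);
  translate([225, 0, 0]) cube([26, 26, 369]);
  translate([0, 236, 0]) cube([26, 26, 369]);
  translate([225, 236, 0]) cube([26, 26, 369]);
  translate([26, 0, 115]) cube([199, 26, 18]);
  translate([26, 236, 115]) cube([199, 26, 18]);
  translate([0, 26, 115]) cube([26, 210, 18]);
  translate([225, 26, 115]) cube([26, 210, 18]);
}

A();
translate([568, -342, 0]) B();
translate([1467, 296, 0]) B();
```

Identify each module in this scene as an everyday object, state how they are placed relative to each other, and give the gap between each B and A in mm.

Each stool's nearest face is 80 mm from the table's bounding box.

A is a table. B is a stool. Two stools sit around the table at the −y, +x sides. The gap between each stool and the table is 80 mm.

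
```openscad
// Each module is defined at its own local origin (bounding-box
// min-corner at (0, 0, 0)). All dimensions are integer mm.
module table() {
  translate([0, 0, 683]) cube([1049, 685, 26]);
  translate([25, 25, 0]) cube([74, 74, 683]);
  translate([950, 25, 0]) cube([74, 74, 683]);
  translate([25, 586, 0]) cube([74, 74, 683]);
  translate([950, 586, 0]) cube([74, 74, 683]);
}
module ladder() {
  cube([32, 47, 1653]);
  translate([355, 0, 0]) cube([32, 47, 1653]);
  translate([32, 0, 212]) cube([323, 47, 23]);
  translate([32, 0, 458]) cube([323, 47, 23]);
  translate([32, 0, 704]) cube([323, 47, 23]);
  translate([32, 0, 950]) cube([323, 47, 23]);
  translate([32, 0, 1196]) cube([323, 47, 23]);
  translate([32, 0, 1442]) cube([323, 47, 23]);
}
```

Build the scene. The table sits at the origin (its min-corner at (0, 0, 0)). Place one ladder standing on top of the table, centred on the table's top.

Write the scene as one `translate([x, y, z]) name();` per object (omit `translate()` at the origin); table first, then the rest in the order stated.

table();
translate([331, 319, 709]) ladder();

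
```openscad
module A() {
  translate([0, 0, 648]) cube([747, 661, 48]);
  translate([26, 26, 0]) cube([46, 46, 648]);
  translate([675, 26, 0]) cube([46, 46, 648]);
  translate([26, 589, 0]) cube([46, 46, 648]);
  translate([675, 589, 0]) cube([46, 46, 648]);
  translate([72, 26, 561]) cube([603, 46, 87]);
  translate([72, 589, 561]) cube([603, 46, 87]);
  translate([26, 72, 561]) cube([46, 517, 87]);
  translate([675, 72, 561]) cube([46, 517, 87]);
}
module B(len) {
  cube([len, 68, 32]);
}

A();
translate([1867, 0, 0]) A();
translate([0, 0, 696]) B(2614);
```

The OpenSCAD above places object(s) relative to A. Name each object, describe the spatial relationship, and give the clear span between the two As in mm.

A is a table. B is a beam. A beam spans the tops of two tables. The clear span between the two tables is 1120 mm.

Second table starts at x = 1867; first ends at x = 747; clear span = 1867 − 747 = 1120 mm.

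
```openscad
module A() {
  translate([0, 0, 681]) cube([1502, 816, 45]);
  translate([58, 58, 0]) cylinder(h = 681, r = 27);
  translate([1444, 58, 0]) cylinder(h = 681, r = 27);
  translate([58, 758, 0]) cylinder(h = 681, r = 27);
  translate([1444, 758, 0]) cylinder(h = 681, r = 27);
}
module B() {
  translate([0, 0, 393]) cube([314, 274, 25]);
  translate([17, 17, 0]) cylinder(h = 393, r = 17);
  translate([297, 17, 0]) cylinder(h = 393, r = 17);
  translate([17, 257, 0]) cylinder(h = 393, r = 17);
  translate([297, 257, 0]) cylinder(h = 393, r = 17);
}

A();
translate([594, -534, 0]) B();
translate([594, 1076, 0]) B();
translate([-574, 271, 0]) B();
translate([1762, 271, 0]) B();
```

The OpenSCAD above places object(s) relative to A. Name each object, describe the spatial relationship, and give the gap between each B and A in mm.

A is a table. B is a stool. Four stools sit around the table at the −y, +y, −x, +x sides. The gap between each stool and the table is 260 mm.

Each stool's nearest face is 260 mm from the table's bounding box.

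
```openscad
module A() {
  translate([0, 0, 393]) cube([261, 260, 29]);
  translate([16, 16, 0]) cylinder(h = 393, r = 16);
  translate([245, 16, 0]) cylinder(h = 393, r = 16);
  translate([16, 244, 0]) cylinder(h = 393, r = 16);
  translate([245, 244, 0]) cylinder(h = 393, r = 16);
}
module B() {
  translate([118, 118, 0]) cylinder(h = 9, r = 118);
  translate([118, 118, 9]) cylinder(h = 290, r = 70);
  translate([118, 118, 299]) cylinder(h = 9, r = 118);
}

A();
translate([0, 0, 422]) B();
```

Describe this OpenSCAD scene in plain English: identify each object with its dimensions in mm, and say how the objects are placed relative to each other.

A is a four-legged stool. The seat is 261×260 mm, 29 mm thick, top at z = 422 mm. It stands on four round legs, each 32 mm in diameter, from z = 0 to the seat underside, each leg's axis is inset half a diameter from the nearest pair of seat edges (so the leg's bounding box is flush with the corner).

B is a spool: two coaxial disc flanges of radius 118 mm and thickness 9 mm, joined by a core cylinder of radius 70 mm and height 290 mm. The lower flange rests on z = 0 and the three cylinders share a vertical axis.

The spool is on top of the stool.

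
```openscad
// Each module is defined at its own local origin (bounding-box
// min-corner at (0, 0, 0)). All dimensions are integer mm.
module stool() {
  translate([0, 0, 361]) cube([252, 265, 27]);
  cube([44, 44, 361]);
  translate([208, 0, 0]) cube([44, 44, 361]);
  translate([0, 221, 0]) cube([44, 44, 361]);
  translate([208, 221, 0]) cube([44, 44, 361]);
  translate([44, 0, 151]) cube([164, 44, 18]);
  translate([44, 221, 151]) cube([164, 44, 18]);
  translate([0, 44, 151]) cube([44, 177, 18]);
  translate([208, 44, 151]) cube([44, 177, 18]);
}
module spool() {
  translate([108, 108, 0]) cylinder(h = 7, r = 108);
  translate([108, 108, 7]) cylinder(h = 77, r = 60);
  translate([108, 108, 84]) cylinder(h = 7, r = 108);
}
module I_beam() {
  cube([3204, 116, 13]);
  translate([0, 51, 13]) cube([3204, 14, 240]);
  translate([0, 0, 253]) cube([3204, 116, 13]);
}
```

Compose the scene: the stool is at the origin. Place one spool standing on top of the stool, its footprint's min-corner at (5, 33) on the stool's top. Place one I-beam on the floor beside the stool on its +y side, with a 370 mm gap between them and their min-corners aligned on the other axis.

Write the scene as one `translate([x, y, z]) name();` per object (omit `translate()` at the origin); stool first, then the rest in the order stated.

stool();
translate([5, 33, 388]) spool();
translate([0, 635, 0]) I_beam();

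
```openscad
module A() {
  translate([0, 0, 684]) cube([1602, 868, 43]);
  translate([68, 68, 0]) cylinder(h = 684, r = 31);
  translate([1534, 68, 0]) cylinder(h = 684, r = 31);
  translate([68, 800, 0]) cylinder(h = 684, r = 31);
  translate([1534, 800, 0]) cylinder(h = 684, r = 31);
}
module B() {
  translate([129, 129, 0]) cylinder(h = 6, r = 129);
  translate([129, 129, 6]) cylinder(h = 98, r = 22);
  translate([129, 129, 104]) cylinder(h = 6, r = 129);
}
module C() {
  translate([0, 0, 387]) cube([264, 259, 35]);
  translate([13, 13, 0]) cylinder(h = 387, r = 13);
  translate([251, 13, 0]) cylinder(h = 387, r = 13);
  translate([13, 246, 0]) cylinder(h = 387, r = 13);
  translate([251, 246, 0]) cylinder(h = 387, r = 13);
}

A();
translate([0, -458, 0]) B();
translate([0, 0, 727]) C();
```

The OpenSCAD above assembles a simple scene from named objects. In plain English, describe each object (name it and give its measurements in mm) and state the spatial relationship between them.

A is a rectangular dining table. The top is 1602×868×43 mm with its upper surface at z = 727 mm. It stands on four round legs of 62 mm diameter, each leg's bounding box inset 37 mm from the nearest pair of top edges, running from the floor to the underside of the top.

B is a spool: two coaxial disc flanges of radius 129 mm and thickness 6 mm, joined by a core cylinder of radius 22 mm and height 98 mm. The lower flange rests on z = 0 and the three cylinders share a vertical axis.

C is a four-legged stool. The seat is 264×259 mm, 35 mm thick, top at z = 422 mm. It stands on four round legs, each 26 mm in diameter, from z = 0 to the seat underside, each leg's axis is inset half a diameter from the nearest pair of seat edges (so the leg's bounding box is flush with the corner).

The spool is on the floor beside the table on its −y side. The stool is on top of the table.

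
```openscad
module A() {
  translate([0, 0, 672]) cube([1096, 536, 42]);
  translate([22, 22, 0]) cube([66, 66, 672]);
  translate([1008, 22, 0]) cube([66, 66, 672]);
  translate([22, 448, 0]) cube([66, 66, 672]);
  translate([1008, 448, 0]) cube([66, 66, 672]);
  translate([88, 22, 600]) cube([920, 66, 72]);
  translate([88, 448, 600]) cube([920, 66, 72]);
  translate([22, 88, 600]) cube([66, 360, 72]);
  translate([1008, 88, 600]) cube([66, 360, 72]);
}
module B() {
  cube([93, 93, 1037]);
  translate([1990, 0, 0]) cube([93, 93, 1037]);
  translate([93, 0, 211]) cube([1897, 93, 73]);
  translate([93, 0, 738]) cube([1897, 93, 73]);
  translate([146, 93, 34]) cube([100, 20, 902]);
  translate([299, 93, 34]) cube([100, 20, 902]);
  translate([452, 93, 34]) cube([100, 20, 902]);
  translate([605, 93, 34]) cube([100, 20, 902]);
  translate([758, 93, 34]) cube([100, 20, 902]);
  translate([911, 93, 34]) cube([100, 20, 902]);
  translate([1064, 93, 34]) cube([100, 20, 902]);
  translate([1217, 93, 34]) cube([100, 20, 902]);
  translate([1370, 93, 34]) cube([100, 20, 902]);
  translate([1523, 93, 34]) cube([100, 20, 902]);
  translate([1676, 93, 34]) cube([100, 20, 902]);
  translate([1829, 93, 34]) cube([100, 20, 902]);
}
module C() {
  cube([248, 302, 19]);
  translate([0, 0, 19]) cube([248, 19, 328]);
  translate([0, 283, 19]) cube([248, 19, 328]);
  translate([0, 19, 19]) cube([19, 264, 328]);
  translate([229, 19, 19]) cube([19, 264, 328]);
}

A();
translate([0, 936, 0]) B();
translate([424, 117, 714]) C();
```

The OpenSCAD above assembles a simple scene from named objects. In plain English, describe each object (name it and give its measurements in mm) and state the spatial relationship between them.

A is a rectangular dining table. The top is 1096×536×42 mm with its upper surface at z = 714 mm. It stands on four 66×66 mm square legs, each inset 22 mm from the nearest pair of top edges, running from the floor to the underside of the top. Four apron rails, 66 mm thick and 72 mm tall, run between adjacent legs with their top edges flush with the underside of the top and their outer faces flush with the legs' outer faces.

B is a fence section. Two 93×93 mm posts, 1037 mm tall, stand on the floor with a clear span of 1897 mm between their inner faces. Two horizontal rails of 93×73 mm section span the gap between the posts with their undersides at z = 211 mm and z = 738 mm, flush with the posts' −y face. 12 pickets, each 100 mm wide, 20 mm thick and 902 mm tall, are fixed to the +y face of the rails with their bottoms at z = 34 mm, evenly spaced across the span with equal gaps (rounded down to the nearest mm) at the −x end and between each pair — any rounding remainder accumulates at the +x end.

C is an open storage box with external size 248×302×347 mm and wall thickness 19 mm (the base is also 19 mm thick). The base covers the whole footprint; the four walls stand on the base, with the y-facing walls full-width and the x-facing walls fitting between their inner faces.

The fence section is on the floor beside the table on its +y side. The open box is on top of the table, centred.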